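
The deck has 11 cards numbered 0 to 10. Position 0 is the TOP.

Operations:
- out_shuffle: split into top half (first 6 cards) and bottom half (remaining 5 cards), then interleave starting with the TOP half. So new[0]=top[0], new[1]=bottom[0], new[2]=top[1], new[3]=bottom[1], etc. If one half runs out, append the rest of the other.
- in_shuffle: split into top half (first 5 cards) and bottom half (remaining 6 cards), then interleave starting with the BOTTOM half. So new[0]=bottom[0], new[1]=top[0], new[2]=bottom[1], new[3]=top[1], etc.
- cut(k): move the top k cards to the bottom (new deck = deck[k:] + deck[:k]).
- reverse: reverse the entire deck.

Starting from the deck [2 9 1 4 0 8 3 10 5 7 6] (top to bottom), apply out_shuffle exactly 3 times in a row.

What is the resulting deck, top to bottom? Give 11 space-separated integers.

Answer: 2 10 4 6 3 1 7 8 9 5 0

Derivation:
After op 1 (out_shuffle): [2 3 9 10 1 5 4 7 0 6 8]
After op 2 (out_shuffle): [2 4 3 7 9 0 10 6 1 8 5]
After op 3 (out_shuffle): [2 10 4 6 3 1 7 8 9 5 0]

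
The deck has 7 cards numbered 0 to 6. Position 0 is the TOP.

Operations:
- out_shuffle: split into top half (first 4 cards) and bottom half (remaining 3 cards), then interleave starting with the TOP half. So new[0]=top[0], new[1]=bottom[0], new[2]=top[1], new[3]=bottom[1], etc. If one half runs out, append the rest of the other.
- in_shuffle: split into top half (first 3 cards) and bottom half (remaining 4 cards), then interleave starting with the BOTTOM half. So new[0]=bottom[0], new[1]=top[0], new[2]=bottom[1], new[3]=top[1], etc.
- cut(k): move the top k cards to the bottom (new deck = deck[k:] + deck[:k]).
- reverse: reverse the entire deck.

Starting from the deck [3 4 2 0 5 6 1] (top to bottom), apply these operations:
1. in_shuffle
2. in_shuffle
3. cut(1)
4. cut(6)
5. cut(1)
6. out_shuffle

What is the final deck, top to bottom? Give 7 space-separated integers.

After op 1 (in_shuffle): [0 3 5 4 6 2 1]
After op 2 (in_shuffle): [4 0 6 3 2 5 1]
After op 3 (cut(1)): [0 6 3 2 5 1 4]
After op 4 (cut(6)): [4 0 6 3 2 5 1]
After op 5 (cut(1)): [0 6 3 2 5 1 4]
After op 6 (out_shuffle): [0 5 6 1 3 4 2]

Answer: 0 5 6 1 3 4 2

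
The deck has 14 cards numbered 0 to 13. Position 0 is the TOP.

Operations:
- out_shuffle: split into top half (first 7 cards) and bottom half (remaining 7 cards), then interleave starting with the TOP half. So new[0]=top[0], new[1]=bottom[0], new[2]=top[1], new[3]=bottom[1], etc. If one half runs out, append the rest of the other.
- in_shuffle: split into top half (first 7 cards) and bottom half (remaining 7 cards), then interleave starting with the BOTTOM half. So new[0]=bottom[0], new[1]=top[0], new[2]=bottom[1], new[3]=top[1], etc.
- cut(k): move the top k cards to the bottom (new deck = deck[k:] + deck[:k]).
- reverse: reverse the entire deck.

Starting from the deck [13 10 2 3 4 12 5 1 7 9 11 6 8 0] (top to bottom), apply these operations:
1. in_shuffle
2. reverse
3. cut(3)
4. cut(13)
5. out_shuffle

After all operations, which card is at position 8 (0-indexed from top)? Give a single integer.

Answer: 3

Derivation:
After op 1 (in_shuffle): [1 13 7 10 9 2 11 3 6 4 8 12 0 5]
After op 2 (reverse): [5 0 12 8 4 6 3 11 2 9 10 7 13 1]
After op 3 (cut(3)): [8 4 6 3 11 2 9 10 7 13 1 5 0 12]
After op 4 (cut(13)): [12 8 4 6 3 11 2 9 10 7 13 1 5 0]
After op 5 (out_shuffle): [12 9 8 10 4 7 6 13 3 1 11 5 2 0]
Position 8: card 3.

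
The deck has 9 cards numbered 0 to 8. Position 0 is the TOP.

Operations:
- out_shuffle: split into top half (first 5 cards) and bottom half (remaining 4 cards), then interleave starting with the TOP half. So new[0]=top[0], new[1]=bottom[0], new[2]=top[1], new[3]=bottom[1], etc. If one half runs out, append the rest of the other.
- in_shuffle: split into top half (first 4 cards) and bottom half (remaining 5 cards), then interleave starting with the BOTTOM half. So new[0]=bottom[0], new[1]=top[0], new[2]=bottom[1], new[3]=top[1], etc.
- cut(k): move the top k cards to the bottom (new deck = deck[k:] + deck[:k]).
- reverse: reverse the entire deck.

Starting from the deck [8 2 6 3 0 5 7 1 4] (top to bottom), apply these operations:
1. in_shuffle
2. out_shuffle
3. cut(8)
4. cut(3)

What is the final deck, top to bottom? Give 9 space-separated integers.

After op 1 (in_shuffle): [0 8 5 2 7 6 1 3 4]
After op 2 (out_shuffle): [0 6 8 1 5 3 2 4 7]
After op 3 (cut(8)): [7 0 6 8 1 5 3 2 4]
After op 4 (cut(3)): [8 1 5 3 2 4 7 0 6]

Answer: 8 1 5 3 2 4 7 0 6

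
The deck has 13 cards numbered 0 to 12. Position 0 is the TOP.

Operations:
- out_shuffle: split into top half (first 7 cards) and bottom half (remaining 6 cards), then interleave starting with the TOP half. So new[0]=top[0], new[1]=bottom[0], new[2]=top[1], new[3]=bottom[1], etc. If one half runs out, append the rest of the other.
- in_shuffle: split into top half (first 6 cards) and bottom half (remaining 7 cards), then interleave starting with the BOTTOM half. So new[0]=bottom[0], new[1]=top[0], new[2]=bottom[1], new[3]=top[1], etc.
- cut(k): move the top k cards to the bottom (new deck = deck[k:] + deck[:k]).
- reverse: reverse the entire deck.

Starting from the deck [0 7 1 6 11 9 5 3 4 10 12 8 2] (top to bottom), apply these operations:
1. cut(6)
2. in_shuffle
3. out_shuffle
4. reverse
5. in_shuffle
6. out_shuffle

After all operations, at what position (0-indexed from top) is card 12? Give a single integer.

Answer: 4

Derivation:
After op 1 (cut(6)): [5 3 4 10 12 8 2 0 7 1 6 11 9]
After op 2 (in_shuffle): [2 5 0 3 7 4 1 10 6 12 11 8 9]
After op 3 (out_shuffle): [2 10 5 6 0 12 3 11 7 8 4 9 1]
After op 4 (reverse): [1 9 4 8 7 11 3 12 0 6 5 10 2]
After op 5 (in_shuffle): [3 1 12 9 0 4 6 8 5 7 10 11 2]
After op 6 (out_shuffle): [3 8 1 5 12 7 9 10 0 11 4 2 6]
Card 12 is at position 4.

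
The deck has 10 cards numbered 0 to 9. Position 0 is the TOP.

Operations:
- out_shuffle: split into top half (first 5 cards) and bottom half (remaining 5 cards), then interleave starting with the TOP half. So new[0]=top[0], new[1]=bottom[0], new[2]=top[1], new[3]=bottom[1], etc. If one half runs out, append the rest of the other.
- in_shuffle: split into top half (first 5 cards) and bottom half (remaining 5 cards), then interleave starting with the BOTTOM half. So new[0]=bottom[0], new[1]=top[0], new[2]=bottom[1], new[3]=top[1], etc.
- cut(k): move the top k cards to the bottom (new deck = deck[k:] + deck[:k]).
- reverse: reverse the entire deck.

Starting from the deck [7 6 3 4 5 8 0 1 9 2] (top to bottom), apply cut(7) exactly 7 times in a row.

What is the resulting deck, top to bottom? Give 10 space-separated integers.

Answer: 2 7 6 3 4 5 8 0 1 9

Derivation:
After op 1 (cut(7)): [1 9 2 7 6 3 4 5 8 0]
After op 2 (cut(7)): [5 8 0 1 9 2 7 6 3 4]
After op 3 (cut(7)): [6 3 4 5 8 0 1 9 2 7]
After op 4 (cut(7)): [9 2 7 6 3 4 5 8 0 1]
After op 5 (cut(7)): [8 0 1 9 2 7 6 3 4 5]
After op 6 (cut(7)): [3 4 5 8 0 1 9 2 7 6]
After op 7 (cut(7)): [2 7 6 3 4 5 8 0 1 9]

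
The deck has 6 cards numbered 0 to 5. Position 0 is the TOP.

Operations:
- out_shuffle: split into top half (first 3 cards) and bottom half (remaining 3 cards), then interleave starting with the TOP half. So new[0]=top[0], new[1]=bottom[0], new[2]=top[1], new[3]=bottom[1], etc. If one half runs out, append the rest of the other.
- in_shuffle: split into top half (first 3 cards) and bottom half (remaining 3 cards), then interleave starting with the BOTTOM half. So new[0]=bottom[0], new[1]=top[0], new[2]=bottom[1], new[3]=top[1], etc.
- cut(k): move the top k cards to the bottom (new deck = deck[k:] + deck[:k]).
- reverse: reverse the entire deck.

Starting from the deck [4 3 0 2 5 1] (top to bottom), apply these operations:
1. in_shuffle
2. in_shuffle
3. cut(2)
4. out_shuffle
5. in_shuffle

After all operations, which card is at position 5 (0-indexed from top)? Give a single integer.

Answer: 4

Derivation:
After op 1 (in_shuffle): [2 4 5 3 1 0]
After op 2 (in_shuffle): [3 2 1 4 0 5]
After op 3 (cut(2)): [1 4 0 5 3 2]
After op 4 (out_shuffle): [1 5 4 3 0 2]
After op 5 (in_shuffle): [3 1 0 5 2 4]
Position 5: card 4.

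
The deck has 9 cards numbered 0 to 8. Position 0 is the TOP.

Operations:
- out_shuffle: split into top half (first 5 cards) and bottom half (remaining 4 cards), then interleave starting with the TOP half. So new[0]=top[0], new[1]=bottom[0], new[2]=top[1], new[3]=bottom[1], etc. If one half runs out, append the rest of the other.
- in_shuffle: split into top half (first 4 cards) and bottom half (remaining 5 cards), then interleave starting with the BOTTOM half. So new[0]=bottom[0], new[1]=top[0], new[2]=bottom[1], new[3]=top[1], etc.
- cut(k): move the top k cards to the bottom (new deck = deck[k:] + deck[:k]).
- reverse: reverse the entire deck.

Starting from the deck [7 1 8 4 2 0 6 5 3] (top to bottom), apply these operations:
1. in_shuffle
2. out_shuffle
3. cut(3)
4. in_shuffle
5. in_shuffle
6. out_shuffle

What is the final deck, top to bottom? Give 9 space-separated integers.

Answer: 2 6 3 1 4 0 5 7 8

Derivation:
After op 1 (in_shuffle): [2 7 0 1 6 8 5 4 3]
After op 2 (out_shuffle): [2 8 7 5 0 4 1 3 6]
After op 3 (cut(3)): [5 0 4 1 3 6 2 8 7]
After op 4 (in_shuffle): [3 5 6 0 2 4 8 1 7]
After op 5 (in_shuffle): [2 3 4 5 8 6 1 0 7]
After op 6 (out_shuffle): [2 6 3 1 4 0 5 7 8]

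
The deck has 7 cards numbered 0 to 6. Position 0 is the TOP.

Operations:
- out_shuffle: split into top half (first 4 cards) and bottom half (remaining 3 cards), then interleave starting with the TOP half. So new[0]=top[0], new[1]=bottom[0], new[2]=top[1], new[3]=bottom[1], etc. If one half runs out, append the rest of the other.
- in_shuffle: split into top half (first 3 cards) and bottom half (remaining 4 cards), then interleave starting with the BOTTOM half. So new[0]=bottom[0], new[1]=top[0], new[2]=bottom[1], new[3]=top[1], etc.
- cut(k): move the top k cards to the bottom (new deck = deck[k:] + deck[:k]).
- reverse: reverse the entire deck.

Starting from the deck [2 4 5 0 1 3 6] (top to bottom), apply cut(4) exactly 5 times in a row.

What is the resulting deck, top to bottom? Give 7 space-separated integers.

Answer: 6 2 4 5 0 1 3

Derivation:
After op 1 (cut(4)): [1 3 6 2 4 5 0]
After op 2 (cut(4)): [4 5 0 1 3 6 2]
After op 3 (cut(4)): [3 6 2 4 5 0 1]
After op 4 (cut(4)): [5 0 1 3 6 2 4]
After op 5 (cut(4)): [6 2 4 5 0 1 3]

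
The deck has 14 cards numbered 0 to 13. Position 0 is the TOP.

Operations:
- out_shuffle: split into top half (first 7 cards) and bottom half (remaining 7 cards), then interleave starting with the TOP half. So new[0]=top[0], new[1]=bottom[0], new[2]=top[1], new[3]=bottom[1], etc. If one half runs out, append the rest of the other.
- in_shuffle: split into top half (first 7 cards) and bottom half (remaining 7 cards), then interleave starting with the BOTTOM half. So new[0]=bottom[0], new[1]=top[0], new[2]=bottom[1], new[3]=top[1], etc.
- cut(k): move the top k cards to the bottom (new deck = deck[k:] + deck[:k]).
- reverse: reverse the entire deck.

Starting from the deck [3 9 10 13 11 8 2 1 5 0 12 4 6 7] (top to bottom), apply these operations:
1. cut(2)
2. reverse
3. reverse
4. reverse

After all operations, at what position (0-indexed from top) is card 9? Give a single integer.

Answer: 0

Derivation:
After op 1 (cut(2)): [10 13 11 8 2 1 5 0 12 4 6 7 3 9]
After op 2 (reverse): [9 3 7 6 4 12 0 5 1 2 8 11 13 10]
After op 3 (reverse): [10 13 11 8 2 1 5 0 12 4 6 7 3 9]
After op 4 (reverse): [9 3 7 6 4 12 0 5 1 2 8 11 13 10]
Card 9 is at position 0.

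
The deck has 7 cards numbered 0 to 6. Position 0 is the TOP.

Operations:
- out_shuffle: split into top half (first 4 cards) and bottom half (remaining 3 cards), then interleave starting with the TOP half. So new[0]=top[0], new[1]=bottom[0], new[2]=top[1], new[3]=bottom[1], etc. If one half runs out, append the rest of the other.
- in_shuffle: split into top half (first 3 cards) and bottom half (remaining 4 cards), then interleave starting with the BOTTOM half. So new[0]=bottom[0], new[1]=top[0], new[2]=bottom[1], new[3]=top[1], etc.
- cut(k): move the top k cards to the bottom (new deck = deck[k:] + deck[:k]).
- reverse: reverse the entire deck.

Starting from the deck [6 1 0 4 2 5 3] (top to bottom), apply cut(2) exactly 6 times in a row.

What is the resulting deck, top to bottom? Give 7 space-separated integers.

Answer: 5 3 6 1 0 4 2

Derivation:
After op 1 (cut(2)): [0 4 2 5 3 6 1]
After op 2 (cut(2)): [2 5 3 6 1 0 4]
After op 3 (cut(2)): [3 6 1 0 4 2 5]
After op 4 (cut(2)): [1 0 4 2 5 3 6]
After op 5 (cut(2)): [4 2 5 3 6 1 0]
After op 6 (cut(2)): [5 3 6 1 0 4 2]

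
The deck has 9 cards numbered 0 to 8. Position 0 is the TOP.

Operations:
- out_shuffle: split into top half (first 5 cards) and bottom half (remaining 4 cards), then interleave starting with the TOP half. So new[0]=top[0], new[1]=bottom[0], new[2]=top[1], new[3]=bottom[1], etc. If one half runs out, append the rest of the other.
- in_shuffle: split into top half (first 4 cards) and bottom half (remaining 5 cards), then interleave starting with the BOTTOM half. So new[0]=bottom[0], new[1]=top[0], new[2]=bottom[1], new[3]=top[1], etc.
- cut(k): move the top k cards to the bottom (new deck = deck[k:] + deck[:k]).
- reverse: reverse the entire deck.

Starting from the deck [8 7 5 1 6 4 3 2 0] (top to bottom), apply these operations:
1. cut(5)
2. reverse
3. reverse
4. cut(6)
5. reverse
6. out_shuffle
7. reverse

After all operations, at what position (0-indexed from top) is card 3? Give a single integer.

Answer: 0

Derivation:
After op 1 (cut(5)): [4 3 2 0 8 7 5 1 6]
After op 2 (reverse): [6 1 5 7 8 0 2 3 4]
After op 3 (reverse): [4 3 2 0 8 7 5 1 6]
After op 4 (cut(6)): [5 1 6 4 3 2 0 8 7]
After op 5 (reverse): [7 8 0 2 3 4 6 1 5]
After op 6 (out_shuffle): [7 4 8 6 0 1 2 5 3]
After op 7 (reverse): [3 5 2 1 0 6 8 4 7]
Card 3 is at position 0.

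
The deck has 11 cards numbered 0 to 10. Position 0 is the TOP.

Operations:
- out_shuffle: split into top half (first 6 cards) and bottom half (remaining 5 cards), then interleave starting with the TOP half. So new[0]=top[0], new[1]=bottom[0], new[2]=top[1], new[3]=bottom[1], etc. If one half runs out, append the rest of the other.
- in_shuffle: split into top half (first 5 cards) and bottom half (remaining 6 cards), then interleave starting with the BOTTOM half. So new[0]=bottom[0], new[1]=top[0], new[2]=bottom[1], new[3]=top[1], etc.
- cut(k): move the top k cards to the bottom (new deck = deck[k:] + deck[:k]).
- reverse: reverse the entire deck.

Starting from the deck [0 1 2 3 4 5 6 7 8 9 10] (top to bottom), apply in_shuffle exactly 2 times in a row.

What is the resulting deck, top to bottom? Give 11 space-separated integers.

After op 1 (in_shuffle): [5 0 6 1 7 2 8 3 9 4 10]
After op 2 (in_shuffle): [2 5 8 0 3 6 9 1 4 7 10]

Answer: 2 5 8 0 3 6 9 1 4 7 10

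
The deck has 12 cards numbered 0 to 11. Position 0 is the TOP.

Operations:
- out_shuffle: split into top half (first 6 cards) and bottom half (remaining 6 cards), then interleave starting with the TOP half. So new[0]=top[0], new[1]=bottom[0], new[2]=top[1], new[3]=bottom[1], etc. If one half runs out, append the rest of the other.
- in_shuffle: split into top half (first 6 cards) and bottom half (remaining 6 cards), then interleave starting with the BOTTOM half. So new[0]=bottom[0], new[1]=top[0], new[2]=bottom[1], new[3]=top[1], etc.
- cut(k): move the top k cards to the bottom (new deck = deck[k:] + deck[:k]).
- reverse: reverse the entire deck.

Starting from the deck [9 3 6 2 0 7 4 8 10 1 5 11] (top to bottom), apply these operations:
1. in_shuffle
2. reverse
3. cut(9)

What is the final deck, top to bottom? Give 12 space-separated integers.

Answer: 8 9 4 7 11 0 5 2 1 6 10 3

Derivation:
After op 1 (in_shuffle): [4 9 8 3 10 6 1 2 5 0 11 7]
After op 2 (reverse): [7 11 0 5 2 1 6 10 3 8 9 4]
After op 3 (cut(9)): [8 9 4 7 11 0 5 2 1 6 10 3]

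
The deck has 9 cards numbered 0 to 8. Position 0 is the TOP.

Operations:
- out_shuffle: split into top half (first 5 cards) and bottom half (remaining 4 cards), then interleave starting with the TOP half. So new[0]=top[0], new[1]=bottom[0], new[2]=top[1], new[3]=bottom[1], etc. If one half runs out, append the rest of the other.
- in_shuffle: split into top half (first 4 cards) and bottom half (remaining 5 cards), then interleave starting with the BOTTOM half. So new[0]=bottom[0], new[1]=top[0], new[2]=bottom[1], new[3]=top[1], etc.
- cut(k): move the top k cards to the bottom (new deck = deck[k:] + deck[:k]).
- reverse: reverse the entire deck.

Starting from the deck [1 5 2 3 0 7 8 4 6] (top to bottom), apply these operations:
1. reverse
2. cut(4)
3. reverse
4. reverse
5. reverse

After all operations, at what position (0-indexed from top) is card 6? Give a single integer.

After op 1 (reverse): [6 4 8 7 0 3 2 5 1]
After op 2 (cut(4)): [0 3 2 5 1 6 4 8 7]
After op 3 (reverse): [7 8 4 6 1 5 2 3 0]
After op 4 (reverse): [0 3 2 5 1 6 4 8 7]
After op 5 (reverse): [7 8 4 6 1 5 2 3 0]
Card 6 is at position 3.

Answer: 3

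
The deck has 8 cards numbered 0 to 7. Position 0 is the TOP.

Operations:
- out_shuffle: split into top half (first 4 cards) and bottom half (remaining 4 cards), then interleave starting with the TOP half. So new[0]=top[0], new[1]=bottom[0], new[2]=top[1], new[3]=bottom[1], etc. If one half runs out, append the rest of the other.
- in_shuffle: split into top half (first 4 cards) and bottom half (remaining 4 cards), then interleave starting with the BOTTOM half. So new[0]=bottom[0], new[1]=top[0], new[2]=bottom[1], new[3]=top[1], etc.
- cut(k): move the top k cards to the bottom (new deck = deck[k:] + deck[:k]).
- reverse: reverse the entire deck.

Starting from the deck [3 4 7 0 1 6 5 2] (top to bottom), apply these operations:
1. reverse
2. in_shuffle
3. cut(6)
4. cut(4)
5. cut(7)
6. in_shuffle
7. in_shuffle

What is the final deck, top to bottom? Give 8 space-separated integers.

After op 1 (reverse): [2 5 6 1 0 7 4 3]
After op 2 (in_shuffle): [0 2 7 5 4 6 3 1]
After op 3 (cut(6)): [3 1 0 2 7 5 4 6]
After op 4 (cut(4)): [7 5 4 6 3 1 0 2]
After op 5 (cut(7)): [2 7 5 4 6 3 1 0]
After op 6 (in_shuffle): [6 2 3 7 1 5 0 4]
After op 7 (in_shuffle): [1 6 5 2 0 3 4 7]

Answer: 1 6 5 2 0 3 4 7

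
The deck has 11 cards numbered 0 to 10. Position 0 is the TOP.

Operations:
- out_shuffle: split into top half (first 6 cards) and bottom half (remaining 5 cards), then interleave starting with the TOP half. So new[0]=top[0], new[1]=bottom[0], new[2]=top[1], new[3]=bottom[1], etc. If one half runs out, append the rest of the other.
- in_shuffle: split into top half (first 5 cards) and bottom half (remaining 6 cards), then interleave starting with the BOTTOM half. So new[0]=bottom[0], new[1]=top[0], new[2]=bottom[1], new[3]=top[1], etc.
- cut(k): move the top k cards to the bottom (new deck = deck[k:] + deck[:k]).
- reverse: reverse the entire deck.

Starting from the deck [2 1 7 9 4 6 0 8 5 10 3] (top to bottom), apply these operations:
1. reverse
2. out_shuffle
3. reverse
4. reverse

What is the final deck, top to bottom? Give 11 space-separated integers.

Answer: 3 4 10 9 5 7 8 1 0 2 6

Derivation:
After op 1 (reverse): [3 10 5 8 0 6 4 9 7 1 2]
After op 2 (out_shuffle): [3 4 10 9 5 7 8 1 0 2 6]
After op 3 (reverse): [6 2 0 1 8 7 5 9 10 4 3]
After op 4 (reverse): [3 4 10 9 5 7 8 1 0 2 6]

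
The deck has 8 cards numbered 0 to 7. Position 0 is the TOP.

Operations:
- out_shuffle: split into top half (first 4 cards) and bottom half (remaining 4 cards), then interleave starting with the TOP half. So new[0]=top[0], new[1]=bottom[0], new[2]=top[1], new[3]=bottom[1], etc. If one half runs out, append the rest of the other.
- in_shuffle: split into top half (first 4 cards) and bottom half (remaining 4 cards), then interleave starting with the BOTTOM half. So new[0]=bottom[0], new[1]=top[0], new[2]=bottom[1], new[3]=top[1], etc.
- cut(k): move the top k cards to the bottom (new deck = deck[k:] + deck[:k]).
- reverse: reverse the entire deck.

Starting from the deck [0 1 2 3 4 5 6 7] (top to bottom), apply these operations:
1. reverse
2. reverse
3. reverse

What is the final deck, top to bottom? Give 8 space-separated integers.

After op 1 (reverse): [7 6 5 4 3 2 1 0]
After op 2 (reverse): [0 1 2 3 4 5 6 7]
After op 3 (reverse): [7 6 5 4 3 2 1 0]

Answer: 7 6 5 4 3 2 1 0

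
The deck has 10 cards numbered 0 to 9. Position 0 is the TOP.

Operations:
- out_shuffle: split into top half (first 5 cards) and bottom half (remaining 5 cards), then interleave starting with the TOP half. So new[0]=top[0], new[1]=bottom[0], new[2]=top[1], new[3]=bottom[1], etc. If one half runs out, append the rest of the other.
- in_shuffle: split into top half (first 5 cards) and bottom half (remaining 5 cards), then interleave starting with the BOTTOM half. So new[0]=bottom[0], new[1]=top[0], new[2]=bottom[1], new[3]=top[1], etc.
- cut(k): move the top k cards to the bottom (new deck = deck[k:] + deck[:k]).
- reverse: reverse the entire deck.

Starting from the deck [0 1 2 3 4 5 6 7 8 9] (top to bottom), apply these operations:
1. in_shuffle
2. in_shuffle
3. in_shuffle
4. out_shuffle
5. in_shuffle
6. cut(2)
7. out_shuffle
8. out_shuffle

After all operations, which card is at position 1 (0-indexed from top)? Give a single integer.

After op 1 (in_shuffle): [5 0 6 1 7 2 8 3 9 4]
After op 2 (in_shuffle): [2 5 8 0 3 6 9 1 4 7]
After op 3 (in_shuffle): [6 2 9 5 1 8 4 0 7 3]
After op 4 (out_shuffle): [6 8 2 4 9 0 5 7 1 3]
After op 5 (in_shuffle): [0 6 5 8 7 2 1 4 3 9]
After op 6 (cut(2)): [5 8 7 2 1 4 3 9 0 6]
After op 7 (out_shuffle): [5 4 8 3 7 9 2 0 1 6]
After op 8 (out_shuffle): [5 9 4 2 8 0 3 1 7 6]
Position 1: card 9.

Answer: 9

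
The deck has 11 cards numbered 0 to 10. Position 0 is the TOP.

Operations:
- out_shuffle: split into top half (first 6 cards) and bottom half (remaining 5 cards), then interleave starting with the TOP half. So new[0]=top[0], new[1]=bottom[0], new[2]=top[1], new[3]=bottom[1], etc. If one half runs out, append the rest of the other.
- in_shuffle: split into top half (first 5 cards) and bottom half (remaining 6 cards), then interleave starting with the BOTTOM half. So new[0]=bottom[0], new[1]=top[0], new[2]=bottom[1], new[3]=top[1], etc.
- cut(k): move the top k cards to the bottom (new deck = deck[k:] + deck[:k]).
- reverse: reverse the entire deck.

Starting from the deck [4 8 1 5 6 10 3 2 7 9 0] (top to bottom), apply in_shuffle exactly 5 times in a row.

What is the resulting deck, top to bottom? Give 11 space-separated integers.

After op 1 (in_shuffle): [10 4 3 8 2 1 7 5 9 6 0]
After op 2 (in_shuffle): [1 10 7 4 5 3 9 8 6 2 0]
After op 3 (in_shuffle): [3 1 9 10 8 7 6 4 2 5 0]
After op 4 (in_shuffle): [7 3 6 1 4 9 2 10 5 8 0]
After op 5 (in_shuffle): [9 7 2 3 10 6 5 1 8 4 0]

Answer: 9 7 2 3 10 6 5 1 8 4 0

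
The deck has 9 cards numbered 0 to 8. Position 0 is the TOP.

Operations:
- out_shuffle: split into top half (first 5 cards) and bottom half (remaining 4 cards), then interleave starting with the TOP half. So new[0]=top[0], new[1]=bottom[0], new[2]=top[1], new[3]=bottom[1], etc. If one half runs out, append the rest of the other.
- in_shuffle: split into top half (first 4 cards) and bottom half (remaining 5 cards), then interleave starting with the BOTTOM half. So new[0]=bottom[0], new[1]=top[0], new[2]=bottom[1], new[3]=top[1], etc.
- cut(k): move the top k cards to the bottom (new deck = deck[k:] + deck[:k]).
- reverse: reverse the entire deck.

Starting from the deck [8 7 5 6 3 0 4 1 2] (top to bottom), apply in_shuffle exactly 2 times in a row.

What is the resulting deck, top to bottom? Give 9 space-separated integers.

After op 1 (in_shuffle): [3 8 0 7 4 5 1 6 2]
After op 2 (in_shuffle): [4 3 5 8 1 0 6 7 2]

Answer: 4 3 5 8 1 0 6 7 2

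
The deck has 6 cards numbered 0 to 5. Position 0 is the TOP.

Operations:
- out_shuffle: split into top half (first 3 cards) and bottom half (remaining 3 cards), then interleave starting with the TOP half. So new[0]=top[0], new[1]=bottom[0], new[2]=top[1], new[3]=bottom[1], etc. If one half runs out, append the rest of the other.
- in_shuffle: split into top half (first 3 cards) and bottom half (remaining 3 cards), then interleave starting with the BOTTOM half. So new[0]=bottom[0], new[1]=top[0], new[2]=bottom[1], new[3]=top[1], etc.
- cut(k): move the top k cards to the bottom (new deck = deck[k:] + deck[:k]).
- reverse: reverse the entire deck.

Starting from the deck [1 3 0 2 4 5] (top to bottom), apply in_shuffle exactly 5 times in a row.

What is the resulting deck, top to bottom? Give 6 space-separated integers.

After op 1 (in_shuffle): [2 1 4 3 5 0]
After op 2 (in_shuffle): [3 2 5 1 0 4]
After op 3 (in_shuffle): [1 3 0 2 4 5]
After op 4 (in_shuffle): [2 1 4 3 5 0]
After op 5 (in_shuffle): [3 2 5 1 0 4]

Answer: 3 2 5 1 0 4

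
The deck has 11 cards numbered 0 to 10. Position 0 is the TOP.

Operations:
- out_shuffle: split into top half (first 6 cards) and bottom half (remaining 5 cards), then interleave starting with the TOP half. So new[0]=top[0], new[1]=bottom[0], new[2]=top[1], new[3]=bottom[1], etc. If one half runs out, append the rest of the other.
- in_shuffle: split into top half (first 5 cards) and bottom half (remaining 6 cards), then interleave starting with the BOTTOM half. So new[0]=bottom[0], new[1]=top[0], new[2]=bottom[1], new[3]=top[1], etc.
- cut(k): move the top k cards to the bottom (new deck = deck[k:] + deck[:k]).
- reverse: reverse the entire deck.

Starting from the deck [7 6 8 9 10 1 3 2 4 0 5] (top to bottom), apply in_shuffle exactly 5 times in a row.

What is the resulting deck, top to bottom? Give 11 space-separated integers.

After op 1 (in_shuffle): [1 7 3 6 2 8 4 9 0 10 5]
After op 2 (in_shuffle): [8 1 4 7 9 3 0 6 10 2 5]
After op 3 (in_shuffle): [3 8 0 1 6 4 10 7 2 9 5]
After op 4 (in_shuffle): [4 3 10 8 7 0 2 1 9 6 5]
After op 5 (in_shuffle): [0 4 2 3 1 10 9 8 6 7 5]

Answer: 0 4 2 3 1 10 9 8 6 7 5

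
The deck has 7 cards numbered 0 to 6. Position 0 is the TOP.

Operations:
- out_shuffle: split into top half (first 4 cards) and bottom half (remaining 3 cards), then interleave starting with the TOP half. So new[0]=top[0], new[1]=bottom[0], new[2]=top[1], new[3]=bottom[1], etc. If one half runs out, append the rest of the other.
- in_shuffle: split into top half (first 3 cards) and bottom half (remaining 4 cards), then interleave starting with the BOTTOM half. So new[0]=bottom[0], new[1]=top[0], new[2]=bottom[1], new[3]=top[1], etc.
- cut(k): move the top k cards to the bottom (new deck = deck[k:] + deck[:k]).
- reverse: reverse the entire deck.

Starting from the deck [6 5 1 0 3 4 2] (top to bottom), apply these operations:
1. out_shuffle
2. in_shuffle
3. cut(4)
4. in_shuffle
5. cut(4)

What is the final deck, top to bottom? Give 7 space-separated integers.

After op 1 (out_shuffle): [6 3 5 4 1 2 0]
After op 2 (in_shuffle): [4 6 1 3 2 5 0]
After op 3 (cut(4)): [2 5 0 4 6 1 3]
After op 4 (in_shuffle): [4 2 6 5 1 0 3]
After op 5 (cut(4)): [1 0 3 4 2 6 5]

Answer: 1 0 3 4 2 6 5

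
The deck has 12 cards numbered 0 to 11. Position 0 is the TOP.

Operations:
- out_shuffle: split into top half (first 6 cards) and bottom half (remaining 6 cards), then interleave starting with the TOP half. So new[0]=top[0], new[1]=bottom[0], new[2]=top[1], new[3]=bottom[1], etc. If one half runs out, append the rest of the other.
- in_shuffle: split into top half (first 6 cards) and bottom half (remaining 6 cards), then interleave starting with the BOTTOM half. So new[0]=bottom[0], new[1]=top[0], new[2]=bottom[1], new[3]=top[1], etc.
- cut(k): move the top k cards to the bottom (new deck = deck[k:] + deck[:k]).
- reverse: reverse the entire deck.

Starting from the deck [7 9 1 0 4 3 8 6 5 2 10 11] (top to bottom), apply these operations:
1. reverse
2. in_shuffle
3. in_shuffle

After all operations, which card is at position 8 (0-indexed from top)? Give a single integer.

After op 1 (reverse): [11 10 2 5 6 8 3 4 0 1 9 7]
After op 2 (in_shuffle): [3 11 4 10 0 2 1 5 9 6 7 8]
After op 3 (in_shuffle): [1 3 5 11 9 4 6 10 7 0 8 2]
Position 8: card 7.

Answer: 7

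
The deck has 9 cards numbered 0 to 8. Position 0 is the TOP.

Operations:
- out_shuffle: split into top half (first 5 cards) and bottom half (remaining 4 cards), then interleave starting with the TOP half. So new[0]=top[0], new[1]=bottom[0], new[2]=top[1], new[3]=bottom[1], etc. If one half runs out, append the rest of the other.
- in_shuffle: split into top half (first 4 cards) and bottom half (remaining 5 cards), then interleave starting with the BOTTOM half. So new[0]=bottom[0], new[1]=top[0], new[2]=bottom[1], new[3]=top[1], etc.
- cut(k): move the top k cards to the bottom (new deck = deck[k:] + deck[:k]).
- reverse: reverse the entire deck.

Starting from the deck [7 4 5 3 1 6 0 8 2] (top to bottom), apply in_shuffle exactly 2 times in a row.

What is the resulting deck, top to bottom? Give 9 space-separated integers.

Answer: 0 1 5 7 8 6 3 4 2

Derivation:
After op 1 (in_shuffle): [1 7 6 4 0 5 8 3 2]
After op 2 (in_shuffle): [0 1 5 7 8 6 3 4 2]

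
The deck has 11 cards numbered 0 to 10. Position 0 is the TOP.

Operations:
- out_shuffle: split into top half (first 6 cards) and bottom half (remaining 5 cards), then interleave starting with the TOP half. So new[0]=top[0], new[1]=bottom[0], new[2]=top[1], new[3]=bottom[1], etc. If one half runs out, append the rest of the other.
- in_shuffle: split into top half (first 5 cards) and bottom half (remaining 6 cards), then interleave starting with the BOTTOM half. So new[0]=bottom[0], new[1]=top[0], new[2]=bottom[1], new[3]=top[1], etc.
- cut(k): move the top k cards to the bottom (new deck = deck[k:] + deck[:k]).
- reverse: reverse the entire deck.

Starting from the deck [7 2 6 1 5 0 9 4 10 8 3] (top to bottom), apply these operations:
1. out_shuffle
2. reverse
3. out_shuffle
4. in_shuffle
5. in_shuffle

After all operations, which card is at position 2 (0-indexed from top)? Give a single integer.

Answer: 1

Derivation:
After op 1 (out_shuffle): [7 9 2 4 6 10 1 8 5 3 0]
After op 2 (reverse): [0 3 5 8 1 10 6 4 2 9 7]
After op 3 (out_shuffle): [0 6 3 4 5 2 8 9 1 7 10]
After op 4 (in_shuffle): [2 0 8 6 9 3 1 4 7 5 10]
After op 5 (in_shuffle): [3 2 1 0 4 8 7 6 5 9 10]
Position 2: card 1.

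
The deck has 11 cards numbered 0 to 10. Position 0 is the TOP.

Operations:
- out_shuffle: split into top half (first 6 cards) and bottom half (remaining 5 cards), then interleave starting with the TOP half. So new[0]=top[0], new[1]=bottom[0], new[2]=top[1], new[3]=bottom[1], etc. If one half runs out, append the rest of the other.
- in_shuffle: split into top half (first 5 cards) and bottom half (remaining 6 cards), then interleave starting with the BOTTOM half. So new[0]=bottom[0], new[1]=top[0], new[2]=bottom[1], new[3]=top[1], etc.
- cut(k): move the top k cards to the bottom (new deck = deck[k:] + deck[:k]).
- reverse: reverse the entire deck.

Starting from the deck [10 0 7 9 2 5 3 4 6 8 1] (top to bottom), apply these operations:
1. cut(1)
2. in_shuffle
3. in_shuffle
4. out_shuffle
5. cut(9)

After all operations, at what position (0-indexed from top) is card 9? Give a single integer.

Answer: 2

Derivation:
After op 1 (cut(1)): [0 7 9 2 5 3 4 6 8 1 10]
After op 2 (in_shuffle): [3 0 4 7 6 9 8 2 1 5 10]
After op 3 (in_shuffle): [9 3 8 0 2 4 1 7 5 6 10]
After op 4 (out_shuffle): [9 1 3 7 8 5 0 6 2 10 4]
After op 5 (cut(9)): [10 4 9 1 3 7 8 5 0 6 2]
Card 9 is at position 2.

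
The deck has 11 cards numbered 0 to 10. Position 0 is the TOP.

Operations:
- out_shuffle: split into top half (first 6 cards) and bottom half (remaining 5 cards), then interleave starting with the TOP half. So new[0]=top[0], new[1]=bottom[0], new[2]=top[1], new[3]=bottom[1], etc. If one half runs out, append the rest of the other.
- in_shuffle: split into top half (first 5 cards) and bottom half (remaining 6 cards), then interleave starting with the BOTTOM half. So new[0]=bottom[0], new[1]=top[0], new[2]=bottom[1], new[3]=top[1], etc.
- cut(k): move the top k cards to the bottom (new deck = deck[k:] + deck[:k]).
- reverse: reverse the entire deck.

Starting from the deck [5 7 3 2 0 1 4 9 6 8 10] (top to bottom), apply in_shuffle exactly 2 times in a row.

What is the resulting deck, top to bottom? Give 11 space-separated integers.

After op 1 (in_shuffle): [1 5 4 7 9 3 6 2 8 0 10]
After op 2 (in_shuffle): [3 1 6 5 2 4 8 7 0 9 10]

Answer: 3 1 6 5 2 4 8 7 0 9 10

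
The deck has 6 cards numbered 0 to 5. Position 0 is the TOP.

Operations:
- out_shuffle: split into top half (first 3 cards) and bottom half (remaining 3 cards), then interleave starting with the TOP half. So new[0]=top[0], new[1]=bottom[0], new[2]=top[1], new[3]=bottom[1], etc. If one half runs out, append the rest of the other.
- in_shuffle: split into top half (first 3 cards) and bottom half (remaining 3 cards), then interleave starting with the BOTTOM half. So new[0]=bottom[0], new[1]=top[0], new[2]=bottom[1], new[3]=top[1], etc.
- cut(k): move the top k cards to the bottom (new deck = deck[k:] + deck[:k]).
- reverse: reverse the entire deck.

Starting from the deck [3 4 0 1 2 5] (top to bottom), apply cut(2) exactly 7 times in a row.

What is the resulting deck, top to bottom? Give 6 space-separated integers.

After op 1 (cut(2)): [0 1 2 5 3 4]
After op 2 (cut(2)): [2 5 3 4 0 1]
After op 3 (cut(2)): [3 4 0 1 2 5]
After op 4 (cut(2)): [0 1 2 5 3 4]
After op 5 (cut(2)): [2 5 3 4 0 1]
After op 6 (cut(2)): [3 4 0 1 2 5]
After op 7 (cut(2)): [0 1 2 5 3 4]

Answer: 0 1 2 5 3 4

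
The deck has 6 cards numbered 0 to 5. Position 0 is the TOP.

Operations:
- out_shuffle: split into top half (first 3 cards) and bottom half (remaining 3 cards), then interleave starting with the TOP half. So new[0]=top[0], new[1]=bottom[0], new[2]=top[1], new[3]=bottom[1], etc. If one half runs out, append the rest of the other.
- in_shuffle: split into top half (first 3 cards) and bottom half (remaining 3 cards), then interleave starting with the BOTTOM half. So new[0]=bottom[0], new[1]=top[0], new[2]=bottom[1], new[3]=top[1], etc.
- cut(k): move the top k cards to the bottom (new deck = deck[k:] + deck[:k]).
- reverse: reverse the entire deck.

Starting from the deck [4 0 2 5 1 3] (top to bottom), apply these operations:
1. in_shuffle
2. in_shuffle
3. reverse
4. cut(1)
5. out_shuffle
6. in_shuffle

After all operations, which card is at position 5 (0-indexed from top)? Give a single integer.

Answer: 4

Derivation:
After op 1 (in_shuffle): [5 4 1 0 3 2]
After op 2 (in_shuffle): [0 5 3 4 2 1]
After op 3 (reverse): [1 2 4 3 5 0]
After op 4 (cut(1)): [2 4 3 5 0 1]
After op 5 (out_shuffle): [2 5 4 0 3 1]
After op 6 (in_shuffle): [0 2 3 5 1 4]
Position 5: card 4.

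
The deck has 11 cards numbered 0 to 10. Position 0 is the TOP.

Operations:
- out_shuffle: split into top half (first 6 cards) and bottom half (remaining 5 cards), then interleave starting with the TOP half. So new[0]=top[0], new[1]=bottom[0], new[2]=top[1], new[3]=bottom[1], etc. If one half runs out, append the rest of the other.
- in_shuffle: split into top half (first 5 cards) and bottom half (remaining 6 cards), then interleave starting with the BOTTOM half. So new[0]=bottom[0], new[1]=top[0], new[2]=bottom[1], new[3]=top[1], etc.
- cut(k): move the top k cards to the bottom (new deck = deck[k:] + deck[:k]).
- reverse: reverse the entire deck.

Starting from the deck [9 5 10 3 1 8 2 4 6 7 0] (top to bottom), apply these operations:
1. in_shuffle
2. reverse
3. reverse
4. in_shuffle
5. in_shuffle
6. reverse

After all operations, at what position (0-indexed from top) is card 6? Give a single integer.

Answer: 5

Derivation:
After op 1 (in_shuffle): [8 9 2 5 4 10 6 3 7 1 0]
After op 2 (reverse): [0 1 7 3 6 10 4 5 2 9 8]
After op 3 (reverse): [8 9 2 5 4 10 6 3 7 1 0]
After op 4 (in_shuffle): [10 8 6 9 3 2 7 5 1 4 0]
After op 5 (in_shuffle): [2 10 7 8 5 6 1 9 4 3 0]
After op 6 (reverse): [0 3 4 9 1 6 5 8 7 10 2]
Card 6 is at position 5.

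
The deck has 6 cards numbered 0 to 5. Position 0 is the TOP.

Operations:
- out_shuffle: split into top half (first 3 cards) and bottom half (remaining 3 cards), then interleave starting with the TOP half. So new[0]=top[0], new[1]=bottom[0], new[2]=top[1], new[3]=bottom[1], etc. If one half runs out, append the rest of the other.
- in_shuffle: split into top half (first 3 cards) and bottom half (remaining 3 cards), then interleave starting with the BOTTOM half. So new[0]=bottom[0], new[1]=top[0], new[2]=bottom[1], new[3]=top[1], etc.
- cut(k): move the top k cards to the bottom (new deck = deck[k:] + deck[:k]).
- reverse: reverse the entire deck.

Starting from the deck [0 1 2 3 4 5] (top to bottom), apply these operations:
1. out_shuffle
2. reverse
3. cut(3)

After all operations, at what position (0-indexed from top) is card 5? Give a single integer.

After op 1 (out_shuffle): [0 3 1 4 2 5]
After op 2 (reverse): [5 2 4 1 3 0]
After op 3 (cut(3)): [1 3 0 5 2 4]
Card 5 is at position 3.

Answer: 3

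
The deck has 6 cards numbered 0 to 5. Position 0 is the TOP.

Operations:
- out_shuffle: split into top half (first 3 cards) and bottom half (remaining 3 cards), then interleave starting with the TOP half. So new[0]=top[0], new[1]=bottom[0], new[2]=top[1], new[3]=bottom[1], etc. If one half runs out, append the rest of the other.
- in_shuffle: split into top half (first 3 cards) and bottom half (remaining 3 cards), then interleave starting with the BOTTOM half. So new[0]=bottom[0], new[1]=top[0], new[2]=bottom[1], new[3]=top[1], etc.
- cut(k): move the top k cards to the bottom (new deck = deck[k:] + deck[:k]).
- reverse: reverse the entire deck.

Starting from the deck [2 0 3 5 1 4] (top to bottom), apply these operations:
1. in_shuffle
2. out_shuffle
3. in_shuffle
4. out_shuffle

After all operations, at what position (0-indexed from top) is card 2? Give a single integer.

Answer: 5

Derivation:
After op 1 (in_shuffle): [5 2 1 0 4 3]
After op 2 (out_shuffle): [5 0 2 4 1 3]
After op 3 (in_shuffle): [4 5 1 0 3 2]
After op 4 (out_shuffle): [4 0 5 3 1 2]
Card 2 is at position 5.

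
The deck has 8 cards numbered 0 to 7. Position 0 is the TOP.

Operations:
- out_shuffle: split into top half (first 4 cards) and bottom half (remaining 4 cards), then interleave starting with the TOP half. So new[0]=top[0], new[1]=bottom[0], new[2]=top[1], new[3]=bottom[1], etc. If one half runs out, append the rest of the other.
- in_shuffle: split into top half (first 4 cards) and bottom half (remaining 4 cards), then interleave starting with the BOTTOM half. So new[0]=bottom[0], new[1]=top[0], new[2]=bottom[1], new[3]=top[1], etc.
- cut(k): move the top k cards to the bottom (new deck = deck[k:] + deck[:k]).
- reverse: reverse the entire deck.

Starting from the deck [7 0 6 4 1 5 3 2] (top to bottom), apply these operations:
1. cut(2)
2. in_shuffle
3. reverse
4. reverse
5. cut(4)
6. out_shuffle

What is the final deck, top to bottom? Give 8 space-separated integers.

After op 1 (cut(2)): [6 4 1 5 3 2 7 0]
After op 2 (in_shuffle): [3 6 2 4 7 1 0 5]
After op 3 (reverse): [5 0 1 7 4 2 6 3]
After op 4 (reverse): [3 6 2 4 7 1 0 5]
After op 5 (cut(4)): [7 1 0 5 3 6 2 4]
After op 6 (out_shuffle): [7 3 1 6 0 2 5 4]

Answer: 7 3 1 6 0 2 5 4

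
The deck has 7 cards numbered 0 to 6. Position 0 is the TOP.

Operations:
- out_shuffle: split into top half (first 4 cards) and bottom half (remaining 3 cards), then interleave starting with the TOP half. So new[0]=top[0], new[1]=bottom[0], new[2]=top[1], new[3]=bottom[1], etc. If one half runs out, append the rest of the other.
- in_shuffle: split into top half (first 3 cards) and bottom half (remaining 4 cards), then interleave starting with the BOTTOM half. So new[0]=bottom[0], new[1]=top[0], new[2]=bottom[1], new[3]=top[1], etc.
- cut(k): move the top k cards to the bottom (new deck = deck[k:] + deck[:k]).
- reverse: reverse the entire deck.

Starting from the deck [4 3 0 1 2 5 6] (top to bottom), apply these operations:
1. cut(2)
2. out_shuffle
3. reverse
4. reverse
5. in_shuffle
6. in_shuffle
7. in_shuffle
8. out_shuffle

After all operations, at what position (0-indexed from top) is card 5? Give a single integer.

After op 1 (cut(2)): [0 1 2 5 6 4 3]
After op 2 (out_shuffle): [0 6 1 4 2 3 5]
After op 3 (reverse): [5 3 2 4 1 6 0]
After op 4 (reverse): [0 6 1 4 2 3 5]
After op 5 (in_shuffle): [4 0 2 6 3 1 5]
After op 6 (in_shuffle): [6 4 3 0 1 2 5]
After op 7 (in_shuffle): [0 6 1 4 2 3 5]
After op 8 (out_shuffle): [0 2 6 3 1 5 4]
Card 5 is at position 5.

Answer: 5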